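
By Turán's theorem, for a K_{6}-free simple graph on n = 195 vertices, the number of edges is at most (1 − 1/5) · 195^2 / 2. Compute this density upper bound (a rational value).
Turán density bound = (4/5) · 195^2/2 = 15210

Turán's theorem: ex(n, K_{r+1}) is achieved by the complete r-partite Turán graph T(n, r) with parts as balanced as possible, and is at most (1 − 1/r) · n^2/2. For r = 5, n = 195: the density bound is (4/5) · 38025/2 = 15210. Since 5 ∣ 195, the Turán graph T(195, 5) has parts of equal size 39, and its edge count e(T(195, 5)) = 15210 attains the density bound exactly.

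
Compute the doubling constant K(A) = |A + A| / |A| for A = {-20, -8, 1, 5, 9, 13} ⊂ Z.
K = |A + A| / |A| = 17/6

Enumerate A + A = {a + b : a, b ∈ A}. With |A| = 6, there are |A|^2 = 36 ordered sum pairs; collecting distinct values, A + A = {-40, -28, -19, -16, -15, -11, -7, -3, 1, 2, 5, 6, 10, 14, 18, 22, 26}, so |A + A| = 17. Thus K = 17/6. For comparison, the minimum possible |A + A| over all 6-element sets is 2·6 − 1 = 11 (so min K = 11/6), attained only by arithmetic progressions.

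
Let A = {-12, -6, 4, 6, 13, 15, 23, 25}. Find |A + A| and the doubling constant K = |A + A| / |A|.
K = |A + A| / |A| = 31/8

Enumerate A + A = {a + b : a, b ∈ A}. With |A| = 8, there are |A|^2 = 64 ordered sum pairs; collecting distinct values, A + A = {-24, -18, -12, -8, -6, -2, 0, 1, 3, 7, 8, 9, 10, 11, 12, 13, 17, 19, 21, 26, 27, 28, 29, 30, 31, 36, 38, 40, 46, 48, 50}, so |A + A| = 31. Thus K = 31/8. For comparison, the minimum possible |A + A| over all 8-element sets is 2·8 − 1 = 15 (so min K = 15/8), attained only by arithmetic progressions.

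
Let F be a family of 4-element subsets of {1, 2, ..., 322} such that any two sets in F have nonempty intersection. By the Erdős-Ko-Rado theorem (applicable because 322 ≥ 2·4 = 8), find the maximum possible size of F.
max |F| = C(321, 3) = 5461280

The Erdős-Ko-Rado theorem states: for n ≥ 2k, an intersecting family of k-subsets of an n-element set has size at most C(n − 1, k − 1), with equality for 'star' families {A ⊆ [n] : |A| = k, i ∈ A} (fix an element i). For n = 322, k = 4: C(321, 3) = 5461280.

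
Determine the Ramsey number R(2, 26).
R(2, 26) = 26

R(2, k) = k for all k ≥ 2: in a 2-colouring of K_k, either some edge is red (a red K_2) or all edges are blue (a blue K_k). And K_{25} coloured all-blue has no blue K_26, so R(2, 26) > 25. Hence R(2, 26) = 26.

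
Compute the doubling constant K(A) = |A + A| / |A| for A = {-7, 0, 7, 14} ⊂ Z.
K = |A + A| / |A| = 7/4

Enumerate A + A = {a + b : a, b ∈ A}. With |A| = 4, there are |A|^2 = 16 ordered sum pairs; collecting distinct values, A + A = {-14, -7, 0, 7, 14, 21, 28}, so |A + A| = 7. Thus K = 7/4. Here |A + A| = 2|A| − 1 = 7, the minimum possible — so K = 7/4 is minimal, which holds iff A is an arithmetic progression.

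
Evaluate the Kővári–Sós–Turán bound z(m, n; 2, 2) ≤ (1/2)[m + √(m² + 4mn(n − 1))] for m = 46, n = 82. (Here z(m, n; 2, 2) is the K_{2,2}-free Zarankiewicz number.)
z(46, 82; 2, 2) ≤ (1/2)[46 + √(46² + 4·46·82·81)] = (1/2)[46 + √1224244] = 576.2278

Kővári–Sós–Turán: let r_1, ..., r_46 be the row sums and z = Σ r_i the total number of 1s. Each pair of columns can share at most one row with both entries 1 (else a 2×2 all-ones block appears), so Σ_i C(r_i, 2) ≤ C(82, 2) = 3321. By convexity Σ_i C(r_i, 2) ≥ 46·C(z/46, 2) = z(z − 46)/(2·46), giving z² − 46z − 46·82·81 ≤ 0 and hence z ≤ (1/2)[46 + √(2116 + 4·305532)] = (1/2)[46 + √1224244] ≈ (1/2)(46 + 1106.4556) = 576.2278.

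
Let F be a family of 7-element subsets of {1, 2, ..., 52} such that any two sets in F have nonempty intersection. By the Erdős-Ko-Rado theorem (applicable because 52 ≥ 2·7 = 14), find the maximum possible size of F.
max |F| = C(51, 6) = 18009460

The Erdős-Ko-Rado theorem states: for n ≥ 2k, an intersecting family of k-subsets of an n-element set has size at most C(n − 1, k − 1), with equality for 'star' families {A ⊆ [n] : |A| = k, i ∈ A} (fix an element i). For n = 52, k = 7: C(51, 6) = 18009460.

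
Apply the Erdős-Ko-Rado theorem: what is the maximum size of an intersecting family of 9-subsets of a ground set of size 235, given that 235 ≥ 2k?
max |F| = C(234, 8) = 197549185007889

Erdős-Ko-Rado (1961): when n ≥ 2k, max |F| = C(n−1, k−1). The bound is attained by the star {A : i ∈ A} for any fixed i ∈ [n]. Here C(235−1, 9−1) = C(234, 8) = 197549185007889.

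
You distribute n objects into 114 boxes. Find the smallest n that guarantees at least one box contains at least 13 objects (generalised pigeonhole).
n = (13 − 1)·114 + 1 = 1369

By the generalised pigeonhole principle, to guarantee some box contains ≥ r objects we need more than (r − 1) · k objects total. Threshold: n = (r − 1) · k + 1. With r = 13 and k = 114: n = 12 · 114 + 1 = 1368 + 1 = 1369. For n = 1368 = 12 · 114, we can put exactly 12 objects in every box, avoiding 13 in any single one — so 1369 is tight.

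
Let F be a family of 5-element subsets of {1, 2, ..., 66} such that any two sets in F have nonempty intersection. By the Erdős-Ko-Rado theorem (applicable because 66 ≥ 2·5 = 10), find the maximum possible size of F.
max |F| = C(65, 4) = 677040

The Erdős-Ko-Rado theorem states: for n ≥ 2k, an intersecting family of k-subsets of an n-element set has size at most C(n − 1, k − 1), with equality for 'star' families {A ⊆ [n] : |A| = k, i ∈ A} (fix an element i). For n = 66, k = 5: C(65, 4) = 677040.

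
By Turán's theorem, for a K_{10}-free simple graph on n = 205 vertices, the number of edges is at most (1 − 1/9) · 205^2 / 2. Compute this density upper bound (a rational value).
Turán density bound = (8/9) · 205^2/2 = 168100/9 ≈ 18677.7778

Turán's theorem: ex(n, K_{r+1}) is achieved by the complete r-partite Turán graph T(n, r) with parts as balanced as possible, and is at most (1 − 1/r) · n^2/2. For r = 9, n = 205: the density bound is (8/9) · 42025/2 = 168100/9 ≈ 18677.7778. The integer-valued extremum is e(T(205, 9)) = 18677, which is strictly less than the density bound 168100/9 since 9 ∤ 205 (the parts of T(205, 9) cannot all be equal).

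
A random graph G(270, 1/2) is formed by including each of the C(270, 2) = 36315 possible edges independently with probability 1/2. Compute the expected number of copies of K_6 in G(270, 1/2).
E[# K_6] = C(270, 6) · (1/2)^C(6, 2) = 508811728635 / 2^15 ≈ 15527701.679535

For each 6-subset S of vertices (there are C(270, 6) = 508811728635 such S), let X_S = 1 if S induces a K_6 (all C(6, 2) = 15 edges present). Then P(X_S = 1) = (1/2)^15 = 1/32768. By linearity of expectation, E[# K_6] = C(270, 6) · (1/2)^15 = 508811728635 / 32768 ≈ 15527701.679535.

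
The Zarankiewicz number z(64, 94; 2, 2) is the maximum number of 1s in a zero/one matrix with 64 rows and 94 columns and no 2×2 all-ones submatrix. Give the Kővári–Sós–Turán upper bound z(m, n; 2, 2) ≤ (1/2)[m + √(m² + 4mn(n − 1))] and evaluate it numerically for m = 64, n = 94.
z(64, 94; 2, 2) ≤ (1/2)[64 + √(64² + 4·64·94·93)] = (1/2)[64 + √2242048] = 780.6735

Kővári–Sós–Turán: let r_1, ..., r_64 be the row sums and z = Σ r_i the total number of 1s. Each pair of columns can share at most one row with both entries 1 (else a 2×2 all-ones block appears), so Σ_i C(r_i, 2) ≤ C(94, 2) = 4371. By convexity Σ_i C(r_i, 2) ≥ 64·C(z/64, 2) = z(z − 64)/(2·64), giving z² − 64z − 64·94·93 ≤ 0 and hence z ≤ (1/2)[64 + √(4096 + 4·559488)] = (1/2)[64 + √2242048] ≈ (1/2)(64 + 1497.347) = 780.6735.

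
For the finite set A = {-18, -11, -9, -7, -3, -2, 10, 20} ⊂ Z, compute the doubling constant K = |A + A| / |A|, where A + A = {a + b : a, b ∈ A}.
K = |A + A| / |A| = 33/8

Enumerate A + A = {a + b : a, b ∈ A}. With |A| = 8, there are |A|^2 = 64 ordered sum pairs; collecting distinct values, A + A = {-36, -29, -27, -25, -22, -21, -20, -18, -16, -14, -13, -12, -11, -10, -9, -8, -6, -5, -4, -1, 1, 2, 3, 7, 8, 9, 11, 13, 17, 18, 20, 30, 40}, so |A + A| = 33. Thus K = 33/8. For comparison, the minimum possible |A + A| over all 8-element sets is 2·8 − 1 = 15 (so min K = 15/8), attained only by arithmetic progressions.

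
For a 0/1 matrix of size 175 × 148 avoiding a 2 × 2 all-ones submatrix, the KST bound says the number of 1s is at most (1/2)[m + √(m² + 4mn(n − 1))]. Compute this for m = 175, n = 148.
z(175, 148; 2, 2) ≤ (1/2)[175 + √(175² + 4·175·148·147)] = (1/2)[175 + √15259825] = 2040.6913

Kővári–Sós–Turán: let r_1, ..., r_175 be the row sums and z = Σ r_i the total number of 1s. Each pair of columns can share at most one row with both entries 1 (else a 2×2 all-ones block appears), so Σ_i C(r_i, 2) ≤ C(148, 2) = 10878. By convexity Σ_i C(r_i, 2) ≥ 175·C(z/175, 2) = z(z − 175)/(2·175), giving z² − 175z − 175·148·147 ≤ 0 and hence z ≤ (1/2)[175 + √(30625 + 4·3807300)] = (1/2)[175 + √15259825] ≈ (1/2)(175 + 3906.3826) = 2040.6913.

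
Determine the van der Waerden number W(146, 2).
W(146, 2) = 146 + 1 = 147

A 2-term AP is any pair of integers, so a monochromatic 2-AP exists iff some colour is used at least twice. With 146 colours, the colouring i ↦ i on {1, ..., 146} uses each colour once, avoiding any monochromatic pair, so W(146, 2) > 146. For {1, ..., 147}, pigeonhole forces two integers of the same colour, which form a monochromatic 2-AP. Hence W(146, 2) = 147.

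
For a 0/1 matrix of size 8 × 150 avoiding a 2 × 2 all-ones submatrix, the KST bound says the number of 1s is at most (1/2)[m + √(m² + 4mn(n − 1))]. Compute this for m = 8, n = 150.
z(8, 150; 2, 2) ≤ (1/2)[8 + √(8² + 4·8·150·149)] = (1/2)[8 + √715264] = 426.8664

Kővári–Sós–Turán: let r_1, ..., r_8 be the row sums and z = Σ r_i the total number of 1s. Each pair of columns can share at most one row with both entries 1 (else a 2×2 all-ones block appears), so Σ_i C(r_i, 2) ≤ C(150, 2) = 11175. By convexity Σ_i C(r_i, 2) ≥ 8·C(z/8, 2) = z(z − 8)/(2·8), giving z² − 8z − 8·150·149 ≤ 0 and hence z ≤ (1/2)[8 + √(64 + 4·178800)] = (1/2)[8 + √715264] ≈ (1/2)(8 + 845.7328) = 426.8664.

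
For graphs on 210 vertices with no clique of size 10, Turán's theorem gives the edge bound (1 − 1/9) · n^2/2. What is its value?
Turán density bound = (8/9) · 210^2/2 = 19600

Turán's theorem: ex(n, K_{r+1}) is achieved by the complete r-partite Turán graph T(n, r) with parts as balanced as possible, and is at most (1 − 1/r) · n^2/2. For r = 9, n = 210: the density bound is (8/9) · 44100/2 = 19600. The integer-valued extremum is e(T(210, 9)) = 19599, which is strictly less than the density bound 19600 since 9 ∤ 210 (the parts of T(210, 9) cannot all be equal).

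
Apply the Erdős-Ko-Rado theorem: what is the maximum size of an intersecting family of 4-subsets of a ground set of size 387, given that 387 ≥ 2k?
max |F| = C(386, 3) = 9511040

The Erdős-Ko-Rado theorem states: for n ≥ 2k, an intersecting family of k-subsets of an n-element set has size at most C(n − 1, k − 1), with equality for 'star' families {A ⊆ [n] : |A| = k, i ∈ A} (fix an element i). For n = 387, k = 4: C(386, 3) = 9511040.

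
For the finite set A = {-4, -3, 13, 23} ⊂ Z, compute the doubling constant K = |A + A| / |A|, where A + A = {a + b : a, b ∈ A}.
K = |A + A| / |A| = 10/4 = 5/2

Enumerate A + A = {a + b : a, b ∈ A}. With |A| = 4, there are |A|^2 = 16 ordered sum pairs; collecting distinct values, A + A = {-8, -7, -6, 9, 10, 19, 20, 26, 36, 46}, so |A + A| = 10. Thus K = 10/4 = 5/2. For comparison, the minimum possible |A + A| over all 4-element sets is 2·4 − 1 = 7 (so min K = 7/4), attained only by arithmetic progressions.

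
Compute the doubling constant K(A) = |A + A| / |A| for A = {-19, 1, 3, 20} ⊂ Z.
K = |A + A| / |A| = 10/4 = 5/2

Enumerate A + A = {a + b : a, b ∈ A}. With |A| = 4, there are |A|^2 = 16 ordered sum pairs; collecting distinct values, A + A = {-38, -18, -16, 1, 2, 4, 6, 21, 23, 40}, so |A + A| = 10. Thus K = 10/4 = 5/2. For comparison, the minimum possible |A + A| over all 4-element sets is 2·4 − 1 = 7 (so min K = 7/4), attained only by arithmetic progressions.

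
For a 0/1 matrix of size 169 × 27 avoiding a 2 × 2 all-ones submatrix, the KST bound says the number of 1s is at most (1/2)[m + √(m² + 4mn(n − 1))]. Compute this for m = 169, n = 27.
z(169, 27; 2, 2) ≤ (1/2)[169 + √(169² + 4·169·27·26)] = (1/2)[169 + √503113] = 439.1523

Kővári–Sós–Turán: let r_1, ..., r_169 be the row sums and z = Σ r_i the total number of 1s. Each pair of columns can share at most one row with both entries 1 (else a 2×2 all-ones block appears), so Σ_i C(r_i, 2) ≤ C(27, 2) = 351. By convexity Σ_i C(r_i, 2) ≥ 169·C(z/169, 2) = z(z − 169)/(2·169), giving z² − 169z − 169·27·26 ≤ 0 and hence z ≤ (1/2)[169 + √(28561 + 4·118638)] = (1/2)[169 + √503113] ≈ (1/2)(169 + 709.3046) = 439.1523.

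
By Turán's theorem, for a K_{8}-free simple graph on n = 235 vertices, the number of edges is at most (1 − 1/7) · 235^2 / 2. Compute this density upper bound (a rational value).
Turán density bound = (6/7) · 235^2/2 = 165675/7 ≈ 23667.8571

Turán's theorem: ex(n, K_{r+1}) is achieved by the complete r-partite Turán graph T(n, r) with parts as balanced as possible, and is at most (1 − 1/r) · n^2/2. For r = 7, n = 235: the density bound is (6/7) · 55225/2 = 165675/7 ≈ 23667.8571. The integer-valued extremum is e(T(235, 7)) = 23667, which is strictly less than the density bound 165675/7 since 7 ∤ 235 (the parts of T(235, 7) cannot all be equal).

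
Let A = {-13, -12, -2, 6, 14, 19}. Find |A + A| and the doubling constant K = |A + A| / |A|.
K = |A + A| / |A| = 20/6 = 10/3

Enumerate A + A = {a + b : a, b ∈ A}. With |A| = 6, there are |A|^2 = 36 ordered sum pairs; collecting distinct values, A + A = {-26, -25, -24, -15, -14, -7, -6, -4, 1, 2, 4, 6, 7, 12, 17, 20, 25, 28, 33, 38}, so |A + A| = 20. Thus K = 20/6 = 10/3. For comparison, the minimum possible |A + A| over all 6-element sets is 2·6 − 1 = 11 (so min K = 11/6), attained only by arithmetic progressions.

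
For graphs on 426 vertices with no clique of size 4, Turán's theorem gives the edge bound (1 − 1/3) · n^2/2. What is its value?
Turán density bound = (2/3) · 426^2/2 = 60492

Turán's theorem: ex(n, K_{r+1}) is achieved by the complete r-partite Turán graph T(n, r) with parts as balanced as possible, and is at most (1 − 1/r) · n^2/2. For r = 3, n = 426: the density bound is (2/3) · 181476/2 = 60492. Since 3 ∣ 426, the Turán graph T(426, 3) has parts of equal size 142, and its edge count e(T(426, 3)) = 60492 attains the density bound exactly.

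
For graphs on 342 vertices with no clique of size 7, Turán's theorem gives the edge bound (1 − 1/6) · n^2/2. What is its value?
Turán density bound = (5/6) · 342^2/2 = 48735

Turán's theorem: ex(n, K_{r+1}) is achieved by the complete r-partite Turán graph T(n, r) with parts as balanced as possible, and is at most (1 − 1/r) · n^2/2. For r = 6, n = 342: the density bound is (5/6) · 116964/2 = 48735. Since 6 ∣ 342, the Turán graph T(342, 6) has parts of equal size 57, and its edge count e(T(342, 6)) = 48735 attains the density bound exactly.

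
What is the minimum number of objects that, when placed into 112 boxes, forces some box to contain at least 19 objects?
n = (19 − 1)·112 + 1 = 2017

By the generalised pigeonhole principle, to guarantee some box contains ≥ r objects we need more than (r − 1) · k objects total. Threshold: n = (r − 1) · k + 1. With r = 19 and k = 112: n = 18 · 112 + 1 = 2016 + 1 = 2017. For n = 2016 = 18 · 112, we can put exactly 18 objects in every box, avoiding 19 in any single one — so 2017 is tight.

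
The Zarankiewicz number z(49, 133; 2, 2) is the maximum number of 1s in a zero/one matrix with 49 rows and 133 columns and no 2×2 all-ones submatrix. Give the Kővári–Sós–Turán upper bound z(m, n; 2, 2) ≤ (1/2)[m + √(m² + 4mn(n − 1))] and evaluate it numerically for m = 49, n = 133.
z(49, 133; 2, 2) ≤ (1/2)[49 + √(49² + 4·49·133·132)] = (1/2)[49 + √3443377] = 952.3169

Kővári–Sós–Turán: let r_1, ..., r_49 be the row sums and z = Σ r_i the total number of 1s. Each pair of columns can share at most one row with both entries 1 (else a 2×2 all-ones block appears), so Σ_i C(r_i, 2) ≤ C(133, 2) = 8778. By convexity Σ_i C(r_i, 2) ≥ 49·C(z/49, 2) = z(z − 49)/(2·49), giving z² − 49z − 49·133·132 ≤ 0 and hence z ≤ (1/2)[49 + √(2401 + 4·860244)] = (1/2)[49 + √3443377] ≈ (1/2)(49 + 1855.6339) = 952.3169.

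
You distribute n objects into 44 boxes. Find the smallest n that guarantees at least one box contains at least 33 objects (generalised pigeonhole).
n = (33 − 1)·44 + 1 = 1409

By the generalised pigeonhole principle, to guarantee some box contains ≥ r objects we need more than (r − 1) · k objects total. Threshold: n = (r − 1) · k + 1. With r = 33 and k = 44: n = 32 · 44 + 1 = 1408 + 1 = 1409. For n = 1408 = 32 · 44, we can put exactly 32 objects in every box, avoiding 33 in any single one — so 1409 is tight.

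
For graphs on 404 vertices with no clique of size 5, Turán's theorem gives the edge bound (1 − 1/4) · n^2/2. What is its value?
Turán density bound = (3/4) · 404^2/2 = 61206

Turán's theorem: ex(n, K_{r+1}) is achieved by the complete r-partite Turán graph T(n, r) with parts as balanced as possible, and is at most (1 − 1/r) · n^2/2. For r = 4, n = 404: the density bound is (3/4) · 163216/2 = 61206. Since 4 ∣ 404, the Turán graph T(404, 4) has parts of equal size 101, and its edge count e(T(404, 4)) = 61206 attains the density bound exactly.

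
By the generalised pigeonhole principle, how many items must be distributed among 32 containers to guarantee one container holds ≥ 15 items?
n = (15 − 1)·32 + 1 = 449

By the generalised pigeonhole principle, to guarantee some box contains ≥ r objects we need more than (r − 1) · k objects total. Threshold: n = (r − 1) · k + 1. With r = 15 and k = 32: n = 14 · 32 + 1 = 448 + 1 = 449. For n = 448 = 14 · 32, we can put exactly 14 objects in every box, avoiding 15 in any single one — so 449 is tight.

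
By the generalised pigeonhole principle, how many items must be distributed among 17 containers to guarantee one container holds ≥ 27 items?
n = (27 − 1)·17 + 1 = 443

By the generalised pigeonhole principle, to guarantee some box contains ≥ r objects we need more than (r − 1) · k objects total. Threshold: n = (r − 1) · k + 1. With r = 27 and k = 17: n = 26 · 17 + 1 = 442 + 1 = 443. For n = 442 = 26 · 17, we can put exactly 26 objects in every box, avoiding 27 in any single one — so 443 is tight.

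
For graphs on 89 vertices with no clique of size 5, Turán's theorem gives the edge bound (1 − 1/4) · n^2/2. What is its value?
Turán density bound = (3/4) · 89^2/2 = 23763/8 ≈ 2970.375

Turán's theorem: ex(n, K_{r+1}) is achieved by the complete r-partite Turán graph T(n, r) with parts as balanced as possible, and is at most (1 − 1/r) · n^2/2. For r = 4, n = 89: the density bound is (3/4) · 7921/2 = 23763/8 ≈ 2970.375. The integer-valued extremum is e(T(89, 4)) = 2970, which is strictly less than the density bound 23763/8 since 4 ∤ 89 (the parts of T(89, 4) cannot all be equal).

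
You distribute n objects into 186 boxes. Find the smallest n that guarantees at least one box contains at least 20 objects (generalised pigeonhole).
n = (20 − 1)·186 + 1 = 3535

By the generalised pigeonhole principle, to guarantee some box contains ≥ r objects we need more than (r − 1) · k objects total. Threshold: n = (r − 1) · k + 1. With r = 20 and k = 186: n = 19 · 186 + 1 = 3534 + 1 = 3535. For n = 3534 = 19 · 186, we can put exactly 19 objects in every box, avoiding 20 in any single one — so 3535 is tight.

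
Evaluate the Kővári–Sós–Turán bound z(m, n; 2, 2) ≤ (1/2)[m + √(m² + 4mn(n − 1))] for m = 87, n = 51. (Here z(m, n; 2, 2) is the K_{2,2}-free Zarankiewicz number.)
z(87, 51; 2, 2) ≤ (1/2)[87 + √(87² + 4·87·51·50)] = (1/2)[87 + √894969] = 516.514

Kővári–Sós–Turán: let r_1, ..., r_87 be the row sums and z = Σ r_i the total number of 1s. Each pair of columns can share at most one row with both entries 1 (else a 2×2 all-ones block appears), so Σ_i C(r_i, 2) ≤ C(51, 2) = 1275. By convexity Σ_i C(r_i, 2) ≥ 87·C(z/87, 2) = z(z − 87)/(2·87), giving z² − 87z − 87·51·50 ≤ 0 and hence z ≤ (1/2)[87 + √(7569 + 4·221850)] = (1/2)[87 + √894969] ≈ (1/2)(87 + 946.028) = 516.514.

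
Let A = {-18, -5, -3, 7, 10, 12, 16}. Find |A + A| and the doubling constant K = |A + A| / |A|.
K = |A + A| / |A| = 25/7

Enumerate A + A = {a + b : a, b ∈ A}. With |A| = 7, there are |A|^2 = 49 ordered sum pairs; collecting distinct values, A + A = {-36, -23, -21, -11, -10, -8, -6, -2, 2, 4, 5, 7, 9, 11, 13, 14, 17, 19, 20, 22, 23, 24, 26, 28, 32}, so |A + A| = 25. Thus K = 25/7. For comparison, the minimum possible |A + A| over all 7-element sets is 2·7 − 1 = 13 (so min K = 13/7), attained only by arithmetic progressions.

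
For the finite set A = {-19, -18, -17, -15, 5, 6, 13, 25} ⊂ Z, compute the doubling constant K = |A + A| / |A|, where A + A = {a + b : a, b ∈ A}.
K = |A + A| / |A| = 31/8

Enumerate A + A = {a + b : a, b ∈ A}. With |A| = 8, there are |A|^2 = 64 ordered sum pairs; collecting distinct values, A + A = {-38, -37, -36, -35, -34, -33, -32, -30, -14, -13, -12, -11, -10, -9, -6, -5, -4, -2, 6, 7, 8, 10, 11, 12, 18, 19, 26, 30, 31, 38, 50}, so |A + A| = 31. Thus K = 31/8. For comparison, the minimum possible |A + A| over all 8-element sets is 2·8 − 1 = 15 (so min K = 15/8), attained only by arithmetic progressions.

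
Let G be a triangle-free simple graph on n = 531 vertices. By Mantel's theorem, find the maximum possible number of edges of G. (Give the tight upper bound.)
ex(531, K_3) = ⌊531^2/4⌋ = 70490

Mantel (1907): a triangle-free graph on n vertices has at most ⌊n^2/4⌋ edges, with equality for the complete bipartite graph K_{⌊n/2⌋, ⌈n/2⌉}. For n = 531: ⌊531^2/4⌋ = ⌊281961/4⌋ = 70490. The extremal graph is K_{265, 266}, which has 265·266 = 70490 edges.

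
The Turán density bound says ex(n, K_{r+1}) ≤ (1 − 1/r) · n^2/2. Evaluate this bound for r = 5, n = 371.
Turán density bound = (4/5) · 371^2/2 = 275282/5 ≈ 55056.4

Turán's theorem: ex(n, K_{r+1}) is achieved by the complete r-partite Turán graph T(n, r) with parts as balanced as possible, and is at most (1 − 1/r) · n^2/2. For r = 5, n = 371: the density bound is (4/5) · 137641/2 = 275282/5 ≈ 55056.4. The integer-valued extremum is e(T(371, 5)) = 55056, which is strictly less than the density bound 275282/5 since 5 ∤ 371 (the parts of T(371, 5) cannot all be equal).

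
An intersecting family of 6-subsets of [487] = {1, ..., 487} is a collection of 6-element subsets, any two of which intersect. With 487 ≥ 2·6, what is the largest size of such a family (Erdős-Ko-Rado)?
max |F| = C(486, 5) = 221327965782

Erdős-Ko-Rado (1961): when n ≥ 2k, max |F| = C(n−1, k−1). The bound is attained by the star {A : i ∈ A} for any fixed i ∈ [n]. Here C(487−1, 6−1) = C(486, 5) = 221327965782.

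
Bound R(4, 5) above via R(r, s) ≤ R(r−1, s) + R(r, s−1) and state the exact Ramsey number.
R(4, 5) ≤ R(3, 5) + R(4, 4) = 14 + 18 = 32; exact value R(4, 5) = 25.

The Erdős–Szekeres recurrence R(r, s) ≤ R(r−1, s) + R(r, s−1) applied to (r, s) = (4, 5) gives
  R(4, 5) ≤ R(3, 5) + R(4, 4) = 14 + 18 = 32.
(Recall R(2, k) = k and R is symmetric.) The recurrence is not tight here (it gives 32, but the exact value is R(4, 5) = 25); the tight upper bound requires a sharper argument than the simple recurrence, combined with a lower-bound construction on K_{24}.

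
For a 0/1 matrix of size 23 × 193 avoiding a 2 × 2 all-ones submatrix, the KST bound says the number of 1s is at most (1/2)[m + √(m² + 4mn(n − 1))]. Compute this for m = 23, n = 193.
z(23, 193; 2, 2) ≤ (1/2)[23 + √(23² + 4·23·193·192)] = (1/2)[23 + √3409681] = 934.7661

Kővári–Sós–Turán: let r_1, ..., r_23 be the row sums and z = Σ r_i the total number of 1s. Each pair of columns can share at most one row with both entries 1 (else a 2×2 all-ones block appears), so Σ_i C(r_i, 2) ≤ C(193, 2) = 18528. By convexity Σ_i C(r_i, 2) ≥ 23·C(z/23, 2) = z(z − 23)/(2·23), giving z² − 23z − 23·193·192 ≤ 0 and hence z ≤ (1/2)[23 + √(529 + 4·852288)] = (1/2)[23 + √3409681] ≈ (1/2)(23 + 1846.5322) = 934.7661.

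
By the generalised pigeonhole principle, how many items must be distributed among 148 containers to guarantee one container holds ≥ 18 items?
n = (18 − 1)·148 + 1 = 2517

By the generalised pigeonhole principle, to guarantee some box contains ≥ r objects we need more than (r − 1) · k objects total. Threshold: n = (r − 1) · k + 1. With r = 18 and k = 148: n = 17 · 148 + 1 = 2516 + 1 = 2517. For n = 2516 = 17 · 148, we can put exactly 17 objects in every box, avoiding 18 in any single one — so 2517 is tight.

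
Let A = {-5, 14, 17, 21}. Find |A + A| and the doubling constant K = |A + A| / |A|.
K = |A + A| / |A| = 10/4 = 5/2

Enumerate A + A = {a + b : a, b ∈ A}. With |A| = 4, there are |A|^2 = 16 ordered sum pairs; collecting distinct values, A + A = {-10, 9, 12, 16, 28, 31, 34, 35, 38, 42}, so |A + A| = 10. Thus K = 10/4 = 5/2. For comparison, the minimum possible |A + A| over all 4-element sets is 2·4 − 1 = 7 (so min K = 7/4), attained only by arithmetic progressions.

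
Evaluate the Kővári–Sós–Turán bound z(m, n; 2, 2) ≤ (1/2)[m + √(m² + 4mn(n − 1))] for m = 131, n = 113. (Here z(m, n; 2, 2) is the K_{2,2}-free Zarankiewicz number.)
z(131, 113; 2, 2) ≤ (1/2)[131 + √(131² + 4·131·113·112)] = (1/2)[131 + √6648905] = 1354.7735

Kővári–Sós–Turán: let r_1, ..., r_131 be the row sums and z = Σ r_i the total number of 1s. Each pair of columns can share at most one row with both entries 1 (else a 2×2 all-ones block appears), so Σ_i C(r_i, 2) ≤ C(113, 2) = 6328. By convexity Σ_i C(r_i, 2) ≥ 131·C(z/131, 2) = z(z − 131)/(2·131), giving z² − 131z − 131·113·112 ≤ 0 and hence z ≤ (1/2)[131 + √(17161 + 4·1657936)] = (1/2)[131 + √6648905] ≈ (1/2)(131 + 2578.5471) = 1354.7735.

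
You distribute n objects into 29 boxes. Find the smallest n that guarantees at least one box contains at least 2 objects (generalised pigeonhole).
n = (2 − 1)·29 + 1 = 30

By the generalised pigeonhole principle, to guarantee some box contains ≥ r objects we need more than (r − 1) · k objects total. Threshold: n = (r − 1) · k + 1. With r = 2 and k = 29: n = 1 · 29 + 1 = 29 + 1 = 30. For n = 29 = 1 · 29, we can put exactly 1 objects in every box, avoiding 2 in any single one — so 30 is tight.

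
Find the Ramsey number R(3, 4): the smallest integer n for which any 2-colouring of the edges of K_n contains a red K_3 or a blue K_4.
R(3, 4) = 9

Lower bound: an explicit 2-colouring of K_{8} (typically a Paley-type or other structured construction) avoids a red K_3 and a blue K_4, showing R(3, 4) > 8.
Upper bound: the Erdős–Szekeres recurrence R(r, t') ≤ R(r−1, t') + R(r, t'−1) (with the −1 refinement when both summands are even) yields R(3, 4) ≤ 9.
Hence R(3, 4) = 9.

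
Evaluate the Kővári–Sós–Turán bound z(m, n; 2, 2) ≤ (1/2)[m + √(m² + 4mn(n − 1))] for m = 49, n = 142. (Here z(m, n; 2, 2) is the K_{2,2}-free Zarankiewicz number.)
z(49, 142; 2, 2) ≤ (1/2)[49 + √(49² + 4·49·142·141)] = (1/2)[49 + √3926713] = 1015.2968

Kővári–Sós–Turán: let r_1, ..., r_49 be the row sums and z = Σ r_i the total number of 1s. Each pair of columns can share at most one row with both entries 1 (else a 2×2 all-ones block appears), so Σ_i C(r_i, 2) ≤ C(142, 2) = 10011. By convexity Σ_i C(r_i, 2) ≥ 49·C(z/49, 2) = z(z − 49)/(2·49), giving z² − 49z − 49·142·141 ≤ 0 and hence z ≤ (1/2)[49 + √(2401 + 4·981078)] = (1/2)[49 + √3926713] ≈ (1/2)(49 + 1981.5936) = 1015.2968.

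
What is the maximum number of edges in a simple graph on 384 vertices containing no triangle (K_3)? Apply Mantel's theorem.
ex(384, K_3) = ⌊384^2/4⌋ = 36864

Mantel (1907): a triangle-free graph on n vertices has at most ⌊n^2/4⌋ edges, with equality for the complete bipartite graph K_{⌊n/2⌋, ⌈n/2⌉}. For n = 384: ⌊384^2/4⌋ = ⌊147456/4⌋ = 36864. The extremal graph is K_{192, 192}, which has 192·192 = 36864 edges.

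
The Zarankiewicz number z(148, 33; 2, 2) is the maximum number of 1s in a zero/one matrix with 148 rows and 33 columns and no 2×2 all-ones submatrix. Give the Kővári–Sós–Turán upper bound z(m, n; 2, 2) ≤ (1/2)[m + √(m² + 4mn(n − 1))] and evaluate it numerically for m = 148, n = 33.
z(148, 33; 2, 2) ≤ (1/2)[148 + √(148² + 4·148·33·32)] = (1/2)[148 + √647056] = 476.199

Kővári–Sós–Turán: let r_1, ..., r_148 be the row sums and z = Σ r_i the total number of 1s. Each pair of columns can share at most one row with both entries 1 (else a 2×2 all-ones block appears), so Σ_i C(r_i, 2) ≤ C(33, 2) = 528. By convexity Σ_i C(r_i, 2) ≥ 148·C(z/148, 2) = z(z − 148)/(2·148), giving z² − 148z − 148·33·32 ≤ 0 and hence z ≤ (1/2)[148 + √(21904 + 4·156288)] = (1/2)[148 + √647056] ≈ (1/2)(148 + 804.3979) = 476.199.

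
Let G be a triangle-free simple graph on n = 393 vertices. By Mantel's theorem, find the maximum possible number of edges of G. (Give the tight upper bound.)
ex(393, K_3) = ⌊393^2/4⌋ = 38612

Mantel (1907): a triangle-free graph on n vertices has at most ⌊n^2/4⌋ edges, with equality for the complete bipartite graph K_{⌊n/2⌋, ⌈n/2⌉}. For n = 393: ⌊393^2/4⌋ = ⌊154449/4⌋ = 38612. The extremal graph is K_{196, 197}, which has 196·197 = 38612 edges.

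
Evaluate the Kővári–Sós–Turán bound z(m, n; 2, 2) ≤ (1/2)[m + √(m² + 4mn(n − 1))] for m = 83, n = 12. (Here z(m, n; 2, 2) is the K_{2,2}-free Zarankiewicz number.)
z(83, 12; 2, 2) ≤ (1/2)[83 + √(83² + 4·83·12·11)] = (1/2)[83 + √50713] = 154.0977

Kővári–Sós–Turán: let r_1, ..., r_83 be the row sums and z = Σ r_i the total number of 1s. Each pair of columns can share at most one row with both entries 1 (else a 2×2 all-ones block appears), so Σ_i C(r_i, 2) ≤ C(12, 2) = 66. By convexity Σ_i C(r_i, 2) ≥ 83·C(z/83, 2) = z(z − 83)/(2·83), giving z² − 83z − 83·12·11 ≤ 0 and hence z ≤ (1/2)[83 + √(6889 + 4·10956)] = (1/2)[83 + √50713] ≈ (1/2)(83 + 225.1955) = 154.0977.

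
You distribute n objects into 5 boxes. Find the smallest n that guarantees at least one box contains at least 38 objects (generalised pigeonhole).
n = (38 − 1)·5 + 1 = 186

By the generalised pigeonhole principle, to guarantee some box contains ≥ r objects we need more than (r − 1) · k objects total. Threshold: n = (r − 1) · k + 1. With r = 38 and k = 5: n = 37 · 5 + 1 = 185 + 1 = 186. For n = 185 = 37 · 5, we can put exactly 37 objects in every box, avoiding 38 in any single one — so 186 is tight.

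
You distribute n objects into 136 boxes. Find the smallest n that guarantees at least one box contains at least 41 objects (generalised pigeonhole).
n = (41 − 1)·136 + 1 = 5441

By the generalised pigeonhole principle, to guarantee some box contains ≥ r objects we need more than (r − 1) · k objects total. Threshold: n = (r − 1) · k + 1. With r = 41 and k = 136: n = 40 · 136 + 1 = 5440 + 1 = 5441. For n = 5440 = 40 · 136, we can put exactly 40 objects in every box, avoiding 41 in any single one — so 5441 is tight.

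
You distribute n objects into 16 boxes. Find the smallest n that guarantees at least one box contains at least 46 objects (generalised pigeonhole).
n = (46 − 1)·16 + 1 = 721

By the generalised pigeonhole principle, to guarantee some box contains ≥ r objects we need more than (r − 1) · k objects total. Threshold: n = (r − 1) · k + 1. With r = 46 and k = 16: n = 45 · 16 + 1 = 720 + 1 = 721. For n = 720 = 45 · 16, we can put exactly 45 objects in every box, avoiding 46 in any single one — so 721 is tight.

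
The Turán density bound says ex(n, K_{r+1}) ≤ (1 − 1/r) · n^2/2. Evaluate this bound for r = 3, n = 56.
Turán density bound = (2/3) · 56^2/2 = 3136/3 ≈ 1045.3333

Turán's theorem: ex(n, K_{r+1}) is achieved by the complete r-partite Turán graph T(n, r) with parts as balanced as possible, and is at most (1 − 1/r) · n^2/2. For r = 3, n = 56: the density bound is (2/3) · 3136/2 = 3136/3 ≈ 1045.3333. The integer-valued extremum is e(T(56, 3)) = 1045, which is strictly less than the density bound 3136/3 since 3 ∤ 56 (the parts of T(56, 3) cannot all be equal).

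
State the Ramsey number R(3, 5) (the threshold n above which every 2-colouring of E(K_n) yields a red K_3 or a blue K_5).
R(3, 5) = 14

Lower bound: an explicit 2-colouring of K_{13} (typically a Paley-type or other structured construction) avoids a red K_3 and a blue K_5, showing R(3, 5) > 13.
Upper bound: the Erdős–Szekeres recurrence R(r, t') ≤ R(r−1, t') + R(r, t'−1) yields R(3, 5) ≤ 14.
Hence R(3, 5) = 14.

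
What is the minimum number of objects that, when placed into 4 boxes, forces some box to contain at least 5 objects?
n = (5 − 1)·4 + 1 = 17

By the generalised pigeonhole principle, to guarantee some box contains ≥ r objects we need more than (r − 1) · k objects total. Threshold: n = (r − 1) · k + 1. With r = 5 and k = 4: n = 4 · 4 + 1 = 16 + 1 = 17. For n = 16 = 4 · 4, we can put exactly 4 objects in every box, avoiding 5 in any single one — so 17 is tight.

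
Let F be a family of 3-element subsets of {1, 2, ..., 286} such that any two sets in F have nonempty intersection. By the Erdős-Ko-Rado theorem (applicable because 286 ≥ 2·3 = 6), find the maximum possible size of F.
max |F| = C(285, 2) = 40470

Erdős-Ko-Rado (1961): when n ≥ 2k, max |F| = C(n−1, k−1). The bound is attained by the star {A : i ∈ A} for any fixed i ∈ [n]. Here C(286−1, 3−1) = C(285, 2) = 40470.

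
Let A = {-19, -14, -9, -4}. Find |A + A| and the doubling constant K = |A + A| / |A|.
K = |A + A| / |A| = 7/4

Enumerate A + A = {a + b : a, b ∈ A}. With |A| = 4, there are |A|^2 = 16 ordered sum pairs; collecting distinct values, A + A = {-38, -33, -28, -23, -18, -13, -8}, so |A + A| = 7. Thus K = 7/4. Here |A + A| = 2|A| − 1 = 7, the minimum possible — so K = 7/4 is minimal, which holds iff A is an arithmetic progression.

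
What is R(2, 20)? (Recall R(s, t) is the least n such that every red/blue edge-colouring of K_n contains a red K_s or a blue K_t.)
R(2, 20) = 20

R(2, k) = k for all k ≥ 2: in a 2-colouring of K_k, either some edge is red (a red K_2) or all edges are blue (a blue K_k). And K_{19} coloured all-blue has no blue K_20, so R(2, 20) > 19. Hence R(2, 20) = 20.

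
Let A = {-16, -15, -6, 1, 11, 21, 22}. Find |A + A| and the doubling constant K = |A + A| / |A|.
K = |A + A| / |A| = 24/7

Enumerate A + A = {a + b : a, b ∈ A}. With |A| = 7, there are |A|^2 = 49 ordered sum pairs; collecting distinct values, A + A = {-32, -31, -30, -22, -21, -15, -14, -12, -5, -4, 2, 5, 6, 7, 12, 15, 16, 22, 23, 32, 33, 42, 43, 44}, so |A + A| = 24. Thus K = 24/7. For comparison, the minimum possible |A + A| over all 7-element sets is 2·7 − 1 = 13 (so min K = 13/7), attained only by arithmetic progressions.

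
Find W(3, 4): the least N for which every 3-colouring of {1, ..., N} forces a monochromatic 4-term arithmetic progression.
W(3, 4) = 293

This is a classical value, W(3, 4) = 293, established by combining an explicit 3-colouring of {1, ..., 292} with no monochromatic 4-AP (giving the lower bound W(3, 4) > 292) and a finite case analysis / exhaustive computer search showing every 3-colouring of {1, ..., 293} has such an AP.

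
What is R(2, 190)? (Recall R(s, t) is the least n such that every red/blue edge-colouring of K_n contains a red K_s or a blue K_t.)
R(2, 190) = 190

R(2, k) = k for all k ≥ 2: in a 2-colouring of K_k, either some edge is red (a red K_2) or all edges are blue (a blue K_k). And K_{189} coloured all-blue has no blue K_190, so R(2, 190) > 189. Hence R(2, 190) = 190.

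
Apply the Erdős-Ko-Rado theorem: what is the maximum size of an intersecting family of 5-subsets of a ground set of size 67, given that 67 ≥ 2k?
max |F| = C(66, 4) = 720720

The Erdős-Ko-Rado theorem states: for n ≥ 2k, an intersecting family of k-subsets of an n-element set has size at most C(n − 1, k − 1), with equality for 'star' families {A ⊆ [n] : |A| = k, i ∈ A} (fix an element i). For n = 67, k = 5: C(66, 4) = 720720.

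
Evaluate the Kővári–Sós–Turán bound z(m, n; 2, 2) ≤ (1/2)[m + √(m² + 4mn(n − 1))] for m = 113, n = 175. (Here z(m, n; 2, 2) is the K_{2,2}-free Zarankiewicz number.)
z(113, 175; 2, 2) ≤ (1/2)[113 + √(113² + 4·113·175·174)] = (1/2)[113 + √13776169] = 1912.3131

Kővári–Sós–Turán: let r_1, ..., r_113 be the row sums and z = Σ r_i the total number of 1s. Each pair of columns can share at most one row with both entries 1 (else a 2×2 all-ones block appears), so Σ_i C(r_i, 2) ≤ C(175, 2) = 15225. By convexity Σ_i C(r_i, 2) ≥ 113·C(z/113, 2) = z(z − 113)/(2·113), giving z² − 113z − 113·175·174 ≤ 0 and hence z ≤ (1/2)[113 + √(12769 + 4·3440850)] = (1/2)[113 + √13776169] ≈ (1/2)(113 + 3711.6262) = 1912.3131.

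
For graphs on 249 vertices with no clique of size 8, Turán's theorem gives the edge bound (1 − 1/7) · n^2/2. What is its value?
Turán density bound = (6/7) · 249^2/2 = 186003/7 ≈ 26571.8571

Turán's theorem: ex(n, K_{r+1}) is achieved by the complete r-partite Turán graph T(n, r) with parts as balanced as possible, and is at most (1 − 1/r) · n^2/2. For r = 7, n = 249: the density bound is (6/7) · 62001/2 = 186003/7 ≈ 26571.8571. The integer-valued extremum is e(T(249, 7)) = 26571, which is strictly less than the density bound 186003/7 since 7 ∤ 249 (the parts of T(249, 7) cannot all be equal).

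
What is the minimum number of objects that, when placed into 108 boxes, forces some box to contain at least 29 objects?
n = (29 − 1)·108 + 1 = 3025

By the generalised pigeonhole principle, to guarantee some box contains ≥ r objects we need more than (r − 1) · k objects total. Threshold: n = (r − 1) · k + 1. With r = 29 and k = 108: n = 28 · 108 + 1 = 3024 + 1 = 3025. For n = 3024 = 28 · 108, we can put exactly 28 objects in every box, avoiding 29 in any single one — so 3025 is tight.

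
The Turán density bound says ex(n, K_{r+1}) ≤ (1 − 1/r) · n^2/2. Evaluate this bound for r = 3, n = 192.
Turán density bound = (2/3) · 192^2/2 = 12288

Turán's theorem: ex(n, K_{r+1}) is achieved by the complete r-partite Turán graph T(n, r) with parts as balanced as possible, and is at most (1 − 1/r) · n^2/2. For r = 3, n = 192: the density bound is (2/3) · 36864/2 = 12288. Since 3 ∣ 192, the Turán graph T(192, 3) has parts of equal size 64, and its edge count e(T(192, 3)) = 12288 attains the density bound exactly.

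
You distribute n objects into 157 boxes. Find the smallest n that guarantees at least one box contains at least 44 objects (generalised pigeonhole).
n = (44 − 1)·157 + 1 = 6752

By the generalised pigeonhole principle, to guarantee some box contains ≥ r objects we need more than (r − 1) · k objects total. Threshold: n = (r − 1) · k + 1. With r = 44 and k = 157: n = 43 · 157 + 1 = 6751 + 1 = 6752. For n = 6751 = 43 · 157, we can put exactly 43 objects in every box, avoiding 44 in any single one — so 6752 is tight.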